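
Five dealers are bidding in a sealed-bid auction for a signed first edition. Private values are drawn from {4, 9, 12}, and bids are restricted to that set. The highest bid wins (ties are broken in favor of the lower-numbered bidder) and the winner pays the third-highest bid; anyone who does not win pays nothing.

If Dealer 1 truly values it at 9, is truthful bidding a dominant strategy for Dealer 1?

No

Consider the case where Dealer 2 bids 4, Dealer 3 bids 4, Dealer 4 bids 4 and Dealer 5 bids 12.
Truthful bid 9: loses, pays 0, utility 0.
Bid 12 instead: wins, pays 4, utility 9 - 4 = 5.
Since 5 > 0, bidding 12 is strictly better here, so truthful bidding is not dominant.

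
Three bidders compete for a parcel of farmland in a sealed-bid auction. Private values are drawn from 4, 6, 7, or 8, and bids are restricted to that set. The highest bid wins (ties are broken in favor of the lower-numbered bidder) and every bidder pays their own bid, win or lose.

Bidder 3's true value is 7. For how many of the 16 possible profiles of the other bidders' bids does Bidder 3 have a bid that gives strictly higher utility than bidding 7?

13

Others bid (4, 4): truth gives 0; bid 6 gives 1 > 0. Violating.
Others bid (4, 7): truth gives -7; bid 8 gives -1 > -7. Violating.
Others bid (4, 8): truth gives -7; bid 4 gives -4 > -7. Violating.
Others bid (6, 7): truth gives -7; bid 8 gives -1 > -7. Violating.
Others bid (4, 6): truth gives 0; no alternative beats it.
Others bid (6, 4): truth gives 0; no alternative beats it.
(Checking all 16 profiles: 13 have a profitable deviation, 3 do not.)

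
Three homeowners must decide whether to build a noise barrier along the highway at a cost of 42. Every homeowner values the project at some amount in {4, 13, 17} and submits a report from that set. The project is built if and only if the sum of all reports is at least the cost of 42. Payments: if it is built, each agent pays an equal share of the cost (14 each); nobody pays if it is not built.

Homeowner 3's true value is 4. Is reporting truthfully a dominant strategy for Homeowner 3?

Yes

Check each profile of the others' reports and compare truth against every alternative report.
Others report (13, 17): truth gives 0, best alternative gives -10.
Others report (17, 13): truth gives 0, best alternative gives -10.
Others report (17, 17): truth gives 0, best alternative gives -10.
Others report (4, 4): truth gives 0, best alternative gives 0.
Others report (4, 13): truth gives 0, best alternative gives 0.
Others report (4, 17): truth gives 0, best alternative gives 0.
(Remaining 3 profiles checked similarly; truth is weakly best in each.)
In every case the truthful report is at least as good as any alternative, so it is a dominant strategy.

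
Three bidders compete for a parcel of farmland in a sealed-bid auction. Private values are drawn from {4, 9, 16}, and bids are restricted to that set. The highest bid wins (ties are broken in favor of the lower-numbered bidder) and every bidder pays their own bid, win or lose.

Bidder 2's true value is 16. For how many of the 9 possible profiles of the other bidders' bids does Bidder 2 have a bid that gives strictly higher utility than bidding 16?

5

Others bid (4, 4): truth gives 0; bid 9 gives 7 > 0. Violating.
Others bid (4, 9): truth gives 0; bid 9 gives 7 > 0. Violating.
Others bid (16, 4): truth gives -16; bid 4 gives -4 > -16. Violating.
Others bid (16, 9): truth gives -16; bid 4 gives -4 > -16. Violating.
Others bid (4, 16): truth gives 0; no alternative beats it.
Others bid (9, 4): truth gives 0; no alternative beats it.
(Checking all 9 profiles: 5 have a profitable deviation, 4 do not.)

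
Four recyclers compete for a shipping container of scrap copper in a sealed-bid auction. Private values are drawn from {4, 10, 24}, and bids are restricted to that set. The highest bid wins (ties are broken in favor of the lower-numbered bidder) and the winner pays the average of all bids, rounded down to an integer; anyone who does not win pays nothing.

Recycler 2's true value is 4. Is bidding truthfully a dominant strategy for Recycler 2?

Yes

Check each profile of the others' bids and compare truth against every alternative bid.
Others bid (4, 10, 10): truth gives 0, best alternative gives -4.
Others bid (4, 4, 10): truth gives 0, best alternative gives -3.
Others bid (4, 10, 4): truth gives 0, best alternative gives -3.
Others bid (4, 4, 4): truth gives 0, best alternative gives -1.
Others bid (4, 4, 24): truth gives 0, best alternative gives 0.
Others bid (4, 10, 24): truth gives 0, best alternative gives 0.
(Remaining 21 profiles checked similarly; truth is weakly best in each.)
In every case the truthful bid is at least as good as any alternative, so it is a dominant strategy.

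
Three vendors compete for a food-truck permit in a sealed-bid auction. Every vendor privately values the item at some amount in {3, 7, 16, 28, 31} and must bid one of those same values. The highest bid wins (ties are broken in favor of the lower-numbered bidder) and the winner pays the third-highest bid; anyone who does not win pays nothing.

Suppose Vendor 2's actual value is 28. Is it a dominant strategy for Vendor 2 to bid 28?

No

Consider the case where Vendor 1 bids 3 and Vendor 3 bids 31.
Truthful bid 28: loses, pays 0, utility 0.
Bid 31 instead: wins, pays 3, utility 28 - 3 = 25.
Since 25 > 0, bidding 31 is strictly better here, so truthful bidding is not dominant.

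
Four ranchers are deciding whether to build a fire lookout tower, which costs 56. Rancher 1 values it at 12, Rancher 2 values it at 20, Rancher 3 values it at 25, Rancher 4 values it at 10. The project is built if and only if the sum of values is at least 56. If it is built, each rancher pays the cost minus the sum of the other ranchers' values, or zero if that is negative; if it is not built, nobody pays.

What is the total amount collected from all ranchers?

24

Total value 67 ≥ cost 56, so it is built.
Rancher 1: others sum to 55; max(0, 56 - 55) = 1.
Rancher 2: others sum to 47; max(0, 56 - 47) = 9.
Rancher 3: others sum to 42; max(0, 56 - 42) = 14.
Rancher 4: others sum to 57; max(0, 56 - 57) = 0.
Total collected = 1 + 9 + 14 + 0 = 24.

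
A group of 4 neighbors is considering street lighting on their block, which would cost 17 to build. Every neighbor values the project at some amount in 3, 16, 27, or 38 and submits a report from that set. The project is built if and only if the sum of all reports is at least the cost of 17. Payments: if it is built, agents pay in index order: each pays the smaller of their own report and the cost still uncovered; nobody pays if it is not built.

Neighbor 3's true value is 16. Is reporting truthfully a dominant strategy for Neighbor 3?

No

Consider the case where Neighbor 1 reports 3, Neighbor 2 reports 3 and Neighbor 4 reports 16.
Truthful report 16: project built, pays 11, utility 16 - 11 = 5.
Report 3 instead: project built, pays 3, utility 16 - 3 = 13.
Since 13 > 5, reporting 3 is strictly better here, so truthful reporting is not dominant.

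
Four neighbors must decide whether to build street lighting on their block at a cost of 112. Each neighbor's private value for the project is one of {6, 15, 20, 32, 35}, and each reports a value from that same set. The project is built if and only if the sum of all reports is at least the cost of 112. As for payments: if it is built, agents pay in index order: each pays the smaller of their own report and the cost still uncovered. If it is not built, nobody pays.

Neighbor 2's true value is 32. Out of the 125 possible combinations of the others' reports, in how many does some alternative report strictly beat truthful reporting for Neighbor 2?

Others report (32, 32, 32): truth gives 0; report 20 gives 12 > 0. Violating.
Others report (32, 32, 35): truth gives 0; report 15 gives 17 > 0. Violating.
Others report (32, 35, 32): truth gives 0; report 15 gives 17 > 0. Violating.
Others report (32, 35, 35): truth gives 0; report 15 gives 17 > 0. Violating.
Others report (6, 6, 6): truth gives 0; no alternative beats it.
Others report (6, 6, 15): truth gives 0; no alternative beats it.
(Checking all 125 profiles: 8 have a profitable deviation, 117 do not.)

8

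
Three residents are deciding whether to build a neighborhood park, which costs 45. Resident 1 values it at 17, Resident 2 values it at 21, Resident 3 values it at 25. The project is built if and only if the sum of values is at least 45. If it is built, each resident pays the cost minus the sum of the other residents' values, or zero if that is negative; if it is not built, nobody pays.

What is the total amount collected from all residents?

10

Total value 63 ≥ cost 45, so it is built.
Resident 1: others sum to 46; max(0, 45 - 46) = 0.
Resident 2: others sum to 42; max(0, 45 - 42) = 3.
Resident 3: others sum to 38; max(0, 45 - 38) = 7.
Total collected = 0 + 3 + 7 = 10.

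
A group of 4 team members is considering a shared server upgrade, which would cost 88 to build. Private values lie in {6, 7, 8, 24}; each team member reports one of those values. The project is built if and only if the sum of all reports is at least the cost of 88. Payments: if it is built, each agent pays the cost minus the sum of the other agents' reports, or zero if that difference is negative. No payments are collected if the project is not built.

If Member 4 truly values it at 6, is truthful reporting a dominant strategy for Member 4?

Yes

Check each profile of the others' reports and compare truth against every alternative report.
Others report (6, 6, 6): truth gives 0, best alternative gives 0.
Others report (6, 6, 7): truth gives 0, best alternative gives 0.
Others report (6, 6, 8): truth gives 0, best alternative gives 0.
Others report (6, 6, 24): truth gives 0, best alternative gives 0.
Others report (6, 7, 6): truth gives 0, best alternative gives 0.
Others report (6, 7, 7): truth gives 0, best alternative gives 0.
(Remaining 58 profiles checked similarly; truth is weakly best in each.)
In every case the truthful report is at least as good as any alternative, so it is a dominant strategy.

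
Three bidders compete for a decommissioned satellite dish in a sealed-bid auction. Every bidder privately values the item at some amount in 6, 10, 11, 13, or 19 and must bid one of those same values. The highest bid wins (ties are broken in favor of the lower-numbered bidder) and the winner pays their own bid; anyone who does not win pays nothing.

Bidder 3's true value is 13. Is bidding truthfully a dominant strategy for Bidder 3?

Consider the case where Bidder 1 bids 6 and Bidder 2 bids 6.
Truthful bid 13: wins, pays 13, utility 13 - 13 = 0.
Bid 10 instead: wins, pays 10, utility 13 - 10 = 3.
Since 3 > 0, bidding 10 is strictly better here, so truthful bidding is not dominant.

No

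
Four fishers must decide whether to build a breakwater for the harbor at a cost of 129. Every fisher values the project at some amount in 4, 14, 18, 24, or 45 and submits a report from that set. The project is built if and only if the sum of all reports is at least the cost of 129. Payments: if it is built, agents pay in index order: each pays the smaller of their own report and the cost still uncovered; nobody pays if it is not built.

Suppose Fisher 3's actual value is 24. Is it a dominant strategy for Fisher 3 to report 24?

No

Consider the case where Fisher 1 reports 24, Fisher 2 reports 45 and Fisher 4 reports 45.
Truthful report 24: project built, pays 24, utility 24 - 24 = 0.
Report 18 instead: project built, pays 18, utility 24 - 18 = 6.
Since 6 > 0, reporting 18 is strictly better here, so truthful reporting is not dominant.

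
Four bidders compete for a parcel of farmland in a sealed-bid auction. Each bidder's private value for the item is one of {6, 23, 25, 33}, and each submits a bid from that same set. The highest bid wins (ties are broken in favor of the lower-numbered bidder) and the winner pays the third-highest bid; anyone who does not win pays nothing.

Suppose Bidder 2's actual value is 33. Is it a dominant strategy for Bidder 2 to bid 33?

Yes

Check each profile of the others' bids and compare truth against every alternative bid.
Others bid (6, 6, 33): truth gives 27, best alternative gives 0.
Others bid (6, 33, 6): truth gives 27, best alternative gives 0.
Others bid (25, 6, 6): truth gives 27, best alternative gives 0.
Others bid (6, 23, 33): truth gives 10, best alternative gives 0.
Others bid (6, 33, 23): truth gives 10, best alternative gives 0.
Others bid (23, 6, 33): truth gives 10, best alternative gives 0.
(Remaining 58 profiles checked similarly; truth is weakly best in each.)
In every case the truthful bid is at least as good as any alternative, so it is a dominant strategy.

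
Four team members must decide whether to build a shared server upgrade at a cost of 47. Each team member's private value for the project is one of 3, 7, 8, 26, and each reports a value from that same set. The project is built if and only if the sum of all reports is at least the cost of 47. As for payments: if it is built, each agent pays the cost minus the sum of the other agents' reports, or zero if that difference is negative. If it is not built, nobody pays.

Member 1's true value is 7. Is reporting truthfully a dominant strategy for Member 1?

Yes

Check each profile of the others' reports and compare truth against every alternative report.
Others report (3, 26, 26): truth gives 7, best alternative gives 7.
Others report (7, 26, 26): truth gives 7, best alternative gives 7.
Others report (8, 26, 26): truth gives 7, best alternative gives 7.
Others report (26, 3, 26): truth gives 7, best alternative gives 7.
Others report (26, 7, 26): truth gives 7, best alternative gives 7.
Others report (26, 8, 26): truth gives 7, best alternative gives 7.
(Remaining 58 profiles checked similarly; truth is weakly best in each.)
In every case the truthful report is at least as good as any alternative, so it is a dominant strategy.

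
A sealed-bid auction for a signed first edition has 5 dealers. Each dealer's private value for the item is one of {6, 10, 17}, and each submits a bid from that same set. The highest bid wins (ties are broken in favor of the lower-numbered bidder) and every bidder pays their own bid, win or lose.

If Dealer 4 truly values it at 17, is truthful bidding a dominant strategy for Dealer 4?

No

Consider the case where Dealer 1 bids 6, Dealer 2 bids 6, Dealer 3 bids 6 and Dealer 5 bids 6.
Truthful bid 17: wins, pays 17, utility 17 - 17 = 0.
Bid 10 instead: wins, pays 10, utility 17 - 10 = 7.
Since 7 > 0, bidding 10 is strictly better here, so truthful bidding is not dominant.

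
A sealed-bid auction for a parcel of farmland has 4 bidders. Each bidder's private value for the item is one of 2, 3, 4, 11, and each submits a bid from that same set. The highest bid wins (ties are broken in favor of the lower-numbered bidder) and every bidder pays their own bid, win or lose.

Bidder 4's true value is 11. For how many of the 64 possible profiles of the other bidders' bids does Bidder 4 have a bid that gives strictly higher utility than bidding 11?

Others bid (2, 2, 2): truth gives 0; bid 3 gives 8 > 0. Violating.
Others bid (2, 2, 3): truth gives 0; bid 4 gives 7 > 0. Violating.
Others bid (2, 2, 11): truth gives -11; bid 2 gives -2 > -11. Violating.
Others bid (2, 3, 2): truth gives 0; bid 4 gives 7 > 0. Violating.
Others bid (2, 2, 4): truth gives 0; no alternative beats it.
Others bid (2, 3, 4): truth gives 0; no alternative beats it.
(Checking all 64 profiles: 45 have a profitable deviation, 19 do not.)

45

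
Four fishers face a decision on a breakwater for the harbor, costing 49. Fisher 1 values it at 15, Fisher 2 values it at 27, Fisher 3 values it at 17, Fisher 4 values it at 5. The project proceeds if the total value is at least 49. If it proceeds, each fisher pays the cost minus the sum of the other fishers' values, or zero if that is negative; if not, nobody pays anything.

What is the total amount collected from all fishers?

Total value 64 ≥ cost 49, so it is built.
Fisher 1: others sum to 49; max(0, 49 - 49) = 0.
Fisher 2: others sum to 37; max(0, 49 - 37) = 12.
Fisher 3: others sum to 47; max(0, 49 - 47) = 2.
Fisher 4: others sum to 59; max(0, 49 - 59) = 0.
Total collected = 0 + 12 + 2 + 0 = 14.

14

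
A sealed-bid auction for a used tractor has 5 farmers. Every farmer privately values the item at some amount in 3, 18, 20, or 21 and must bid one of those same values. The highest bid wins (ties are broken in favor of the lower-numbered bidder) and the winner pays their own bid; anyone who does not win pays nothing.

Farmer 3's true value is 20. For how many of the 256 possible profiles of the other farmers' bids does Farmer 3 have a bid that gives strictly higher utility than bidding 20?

4

Others bid (3, 3, 3, 3): truth gives 0; bid 18 gives 2 > 0. Violating.
Others bid (3, 3, 3, 18): truth gives 0; bid 18 gives 2 > 0. Violating.
Others bid (3, 3, 18, 3): truth gives 0; bid 18 gives 2 > 0. Violating.
Others bid (3, 3, 18, 18): truth gives 0; bid 18 gives 2 > 0. Violating.
Others bid (3, 3, 3, 20): truth gives 0; no alternative beats it.
Others bid (3, 3, 3, 21): truth gives 0; no alternative beats it.
(Checking all 256 profiles: 4 have a profitable deviation, 252 do not.)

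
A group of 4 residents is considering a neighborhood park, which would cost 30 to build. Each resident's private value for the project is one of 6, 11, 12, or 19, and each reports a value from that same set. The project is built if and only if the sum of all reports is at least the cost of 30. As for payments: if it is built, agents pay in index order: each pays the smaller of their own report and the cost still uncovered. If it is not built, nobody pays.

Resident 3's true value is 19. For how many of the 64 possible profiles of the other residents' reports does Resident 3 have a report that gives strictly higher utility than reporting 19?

32

Others report (6, 6, 6): truth gives 1; report 12 gives 7 > 1. Violating.
Others report (6, 6, 11): truth gives 1; report 11 gives 8 > 1. Violating.
Others report (6, 6, 12): truth gives 1; report 6 gives 13 > 1. Violating.
Others report (6, 6, 19): truth gives 1; report 6 gives 13 > 1. Violating.
Others report (6, 19, 6): truth gives 14; no alternative beats it.
Others report (6, 19, 11): truth gives 14; no alternative beats it.
(Checking all 64 profiles: 32 have a profitable deviation, 32 do not.)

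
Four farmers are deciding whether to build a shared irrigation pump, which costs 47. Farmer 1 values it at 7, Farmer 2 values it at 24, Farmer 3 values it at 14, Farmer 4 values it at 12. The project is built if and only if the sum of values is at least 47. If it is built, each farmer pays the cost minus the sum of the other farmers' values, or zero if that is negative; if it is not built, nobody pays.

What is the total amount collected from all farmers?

20

Total value 57 ≥ cost 47, so it is built.
Farmer 1: others sum to 50; max(0, 47 - 50) = 0.
Farmer 2: others sum to 33; max(0, 47 - 33) = 14.
Farmer 3: others sum to 43; max(0, 47 - 43) = 4.
Farmer 4: others sum to 45; max(0, 47 - 45) = 2.
Total collected = 0 + 14 + 4 + 2 = 20.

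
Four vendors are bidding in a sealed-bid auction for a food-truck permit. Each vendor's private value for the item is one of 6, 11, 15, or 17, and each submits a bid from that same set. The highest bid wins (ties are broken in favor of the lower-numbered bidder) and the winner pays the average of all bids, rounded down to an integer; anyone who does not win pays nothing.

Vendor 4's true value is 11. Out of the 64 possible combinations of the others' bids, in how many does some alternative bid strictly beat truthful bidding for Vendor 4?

6

Others bid (6, 6, 11): truth gives 0; bid 15 gives 2 > 0. Violating.
Others bid (6, 11, 6): truth gives 0; bid 15 gives 2 > 0. Violating.
Others bid (6, 11, 11): truth gives 0; bid 15 gives 1 > 0. Violating.
Others bid (11, 6, 6): truth gives 0; bid 15 gives 2 > 0. Violating.
Others bid (6, 6, 6): truth gives 4; no alternative beats it.
Others bid (6, 6, 15): truth gives 0; no alternative beats it.
(Checking all 64 profiles: 6 have a profitable deviation, 58 do not.)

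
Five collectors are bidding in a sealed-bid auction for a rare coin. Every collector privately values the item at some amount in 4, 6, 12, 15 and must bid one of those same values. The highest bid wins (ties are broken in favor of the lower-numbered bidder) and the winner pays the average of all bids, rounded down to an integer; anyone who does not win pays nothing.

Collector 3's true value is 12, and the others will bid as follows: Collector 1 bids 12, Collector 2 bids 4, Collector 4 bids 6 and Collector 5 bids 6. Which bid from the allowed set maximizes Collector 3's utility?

15

Bid 4: loses, pays 0, utility 0.
Bid 6: loses, pays 0, utility 0.
Bid 12: loses, pays 0, utility 0.
Bid 15: wins, pays 8, utility 12 - 8 = 4.
The best choice is 15 with utility 4.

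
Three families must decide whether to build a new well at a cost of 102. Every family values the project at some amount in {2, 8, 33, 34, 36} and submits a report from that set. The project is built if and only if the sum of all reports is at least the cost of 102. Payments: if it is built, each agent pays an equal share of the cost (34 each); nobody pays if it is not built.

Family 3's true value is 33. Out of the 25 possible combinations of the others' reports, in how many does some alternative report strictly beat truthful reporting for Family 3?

5

Others report (33, 36): truth gives -1; report 2 gives 0 > -1. Violating.
Others report (34, 36): truth gives -1; report 2 gives 0 > -1. Violating.
Others report (36, 33): truth gives -1; report 2 gives 0 > -1. Violating.
Others report (36, 34): truth gives -1; report 2 gives 0 > -1. Violating.
Others report (2, 2): truth gives 0; no alternative beats it.
Others report (2, 8): truth gives 0; no alternative beats it.
(Checking all 25 profiles: 5 have a profitable deviation, 20 do not.)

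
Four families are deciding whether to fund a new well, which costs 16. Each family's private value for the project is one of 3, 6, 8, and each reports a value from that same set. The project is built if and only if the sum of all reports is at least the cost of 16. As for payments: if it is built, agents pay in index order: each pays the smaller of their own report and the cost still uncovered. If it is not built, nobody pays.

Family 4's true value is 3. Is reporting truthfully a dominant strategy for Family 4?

Check each profile of the others' reports and compare truth against every alternative report.
Others report (3, 3, 6): truth gives 0, best alternative gives -1.
Others report (3, 6, 3): truth gives 0, best alternative gives -1.
Others report (6, 3, 3): truth gives 0, best alternative gives -1.
Others report (3, 6, 8): truth gives 3, best alternative gives 3.
Others report (3, 8, 6): truth gives 3, best alternative gives 3.
Others report (3, 8, 8): truth gives 3, best alternative gives 3.
(Remaining 21 profiles checked similarly; truth is weakly best in each.)
In every case the truthful report is at least as good as any alternative, so it is a dominant strategy.

Yes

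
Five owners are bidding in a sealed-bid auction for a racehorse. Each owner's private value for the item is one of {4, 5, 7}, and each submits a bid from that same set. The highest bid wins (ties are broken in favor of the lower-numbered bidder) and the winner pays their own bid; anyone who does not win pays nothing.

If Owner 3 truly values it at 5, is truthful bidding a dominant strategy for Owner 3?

Yes

Check each profile of the others' bids and compare truth against every alternative bid.
Others bid (4, 4, 4, 4): truth gives 0, best alternative gives 0.
Others bid (4, 4, 4, 5): truth gives 0, best alternative gives 0.
Others bid (4, 4, 4, 7): truth gives 0, best alternative gives 0.
Others bid (4, 4, 5, 4): truth gives 0, best alternative gives 0.
Others bid (4, 4, 5, 5): truth gives 0, best alternative gives 0.
Others bid (4, 4, 5, 7): truth gives 0, best alternative gives 0.
(Remaining 75 profiles checked similarly; truth is weakly best in each.)
In every case the truthful bid is at least as good as any alternative, so it is a dominant strategy.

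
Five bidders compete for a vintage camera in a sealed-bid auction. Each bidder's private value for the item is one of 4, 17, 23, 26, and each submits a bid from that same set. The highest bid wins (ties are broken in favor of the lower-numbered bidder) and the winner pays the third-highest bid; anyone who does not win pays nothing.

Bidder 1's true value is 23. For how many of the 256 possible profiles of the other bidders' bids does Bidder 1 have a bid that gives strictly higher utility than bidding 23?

32

Others bid (4, 4, 4, 26): truth gives 0; bid 26 gives 19 > 0. Violating.
Others bid (4, 4, 17, 26): truth gives 0; bid 26 gives 6 > 0. Violating.
Others bid (4, 4, 26, 4): truth gives 0; bid 26 gives 19 > 0. Violating.
Others bid (4, 4, 26, 17): truth gives 0; bid 26 gives 6 > 0. Violating.
Others bid (4, 4, 4, 4): truth gives 19; no alternative beats it.
Others bid (4, 4, 4, 17): truth gives 19; no alternative beats it.
(Checking all 256 profiles: 32 have a profitable deviation, 224 do not.)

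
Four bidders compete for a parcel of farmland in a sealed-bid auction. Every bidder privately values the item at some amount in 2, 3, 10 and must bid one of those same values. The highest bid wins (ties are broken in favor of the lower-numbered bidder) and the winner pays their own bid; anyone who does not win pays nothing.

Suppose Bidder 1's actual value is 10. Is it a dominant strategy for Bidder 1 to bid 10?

Consider the case where Bidder 2 bids 2, Bidder 3 bids 2 and Bidder 4 bids 2.
Truthful bid 10: wins, pays 10, utility 10 - 10 = 0.
Bid 2 instead: wins, pays 2, utility 10 - 2 = 8.
Since 8 > 0, bidding 2 is strictly better here, so truthful bidding is not dominant.

No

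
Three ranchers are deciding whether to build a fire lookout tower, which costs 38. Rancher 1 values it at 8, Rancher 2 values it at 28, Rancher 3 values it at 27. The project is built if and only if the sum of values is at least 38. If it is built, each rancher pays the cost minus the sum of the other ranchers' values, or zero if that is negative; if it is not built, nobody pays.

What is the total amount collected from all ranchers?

Total value 63 ≥ cost 38, so it is built.
Rancher 1: others sum to 55; max(0, 38 - 55) = 0.
Rancher 2: others sum to 35; max(0, 38 - 35) = 3.
Rancher 3: others sum to 36; max(0, 38 - 36) = 2.
Total collected = 0 + 3 + 2 = 5.

5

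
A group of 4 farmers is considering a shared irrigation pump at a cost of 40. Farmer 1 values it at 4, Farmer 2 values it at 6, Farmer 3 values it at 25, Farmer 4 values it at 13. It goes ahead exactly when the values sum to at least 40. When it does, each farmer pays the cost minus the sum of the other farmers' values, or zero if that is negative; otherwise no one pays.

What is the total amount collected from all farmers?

Total value 48 ≥ cost 40, so it is built.
Farmer 1: others sum to 44; max(0, 40 - 44) = 0.
Farmer 2: others sum to 42; max(0, 40 - 42) = 0.
Farmer 3: others sum to 23; max(0, 40 - 23) = 17.
Farmer 4: others sum to 35; max(0, 40 - 35) = 5.
Total collected = 0 + 0 + 17 + 5 = 22.

22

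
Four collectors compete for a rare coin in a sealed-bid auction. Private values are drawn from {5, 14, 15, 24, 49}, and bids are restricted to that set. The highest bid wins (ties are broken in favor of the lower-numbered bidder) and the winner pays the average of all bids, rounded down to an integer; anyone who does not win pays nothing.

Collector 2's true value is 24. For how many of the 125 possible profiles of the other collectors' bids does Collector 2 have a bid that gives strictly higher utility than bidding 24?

Others bid (5, 5, 5): truth gives 15; bid 14 gives 17 > 15. Violating.
Others bid (5, 5, 14): truth gives 12; bid 14 gives 15 > 12. Violating.
Others bid (5, 5, 15): truth gives 12; bid 15 gives 14 > 12. Violating.
Others bid (5, 14, 5): truth gives 12; bid 14 gives 15 > 12. Violating.
Others bid (5, 5, 24): truth gives 10; no alternative beats it.
Others bid (5, 5, 49): truth gives 0; no alternative beats it.
(Checking all 125 profiles: 23 have a profitable deviation, 102 do not.)

23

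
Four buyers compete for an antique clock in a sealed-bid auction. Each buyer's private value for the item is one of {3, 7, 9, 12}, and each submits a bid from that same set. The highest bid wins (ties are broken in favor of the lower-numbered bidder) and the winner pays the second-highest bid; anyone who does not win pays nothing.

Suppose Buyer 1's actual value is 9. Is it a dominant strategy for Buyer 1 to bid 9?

Yes

Check each profile of the others' bids and compare truth against every alternative bid.
Others bid (3, 3, 3): truth gives 6, best alternative gives 6.
Others bid (3, 3, 7): truth gives 2, best alternative gives 2.
Others bid (3, 7, 3): truth gives 2, best alternative gives 2.
Others bid (3, 7, 7): truth gives 2, best alternative gives 2.
Others bid (7, 3, 3): truth gives 2, best alternative gives 2.
Others bid (7, 3, 7): truth gives 2, best alternative gives 2.
(Remaining 58 profiles checked similarly; truth is weakly best in each.)
In every case the truthful bid is at least as good as any alternative, so it is a dominant strategy.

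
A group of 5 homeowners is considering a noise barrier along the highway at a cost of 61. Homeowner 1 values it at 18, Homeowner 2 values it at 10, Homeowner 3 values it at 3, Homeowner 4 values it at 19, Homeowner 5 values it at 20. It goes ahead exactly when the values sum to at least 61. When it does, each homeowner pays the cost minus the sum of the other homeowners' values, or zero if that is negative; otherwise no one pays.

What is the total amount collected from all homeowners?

Total value 70 ≥ cost 61, so it is built.
Homeowner 1: others sum to 52; max(0, 61 - 52) = 9.
Homeowner 2: others sum to 60; max(0, 61 - 60) = 1.
Homeowner 3: others sum to 67; max(0, 61 - 67) = 0.
Homeowner 4: others sum to 51; max(0, 61 - 51) = 10.
Homeowner 5: others sum to 50; max(0, 61 - 50) = 11.
Total collected = 9 + 1 + 0 + 10 + 11 = 31.

31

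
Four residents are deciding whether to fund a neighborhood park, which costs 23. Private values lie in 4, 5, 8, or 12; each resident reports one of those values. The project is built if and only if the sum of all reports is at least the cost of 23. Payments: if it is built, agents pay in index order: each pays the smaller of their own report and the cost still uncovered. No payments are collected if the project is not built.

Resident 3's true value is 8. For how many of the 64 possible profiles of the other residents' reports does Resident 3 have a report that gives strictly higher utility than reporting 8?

Others report (4, 4, 12): truth gives 0; report 4 gives 4 > 0. Violating.
Others report (4, 5, 12): truth gives 0; report 4 gives 4 > 0. Violating.
Others report (4, 8, 8): truth gives 0; report 4 gives 4 > 0. Violating.
Others report (4, 8, 12): truth gives 0; report 4 gives 4 > 0. Violating.
Others report (4, 4, 4): truth gives 0; no alternative beats it.
Others report (4, 4, 5): truth gives 0; no alternative beats it.
(Checking all 64 profiles: 35 have a profitable deviation, 29 do not.)

35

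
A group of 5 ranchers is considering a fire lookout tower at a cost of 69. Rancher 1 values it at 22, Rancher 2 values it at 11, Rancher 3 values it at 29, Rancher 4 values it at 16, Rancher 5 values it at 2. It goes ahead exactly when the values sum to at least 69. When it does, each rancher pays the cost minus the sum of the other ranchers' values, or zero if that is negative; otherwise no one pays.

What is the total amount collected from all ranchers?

34

Total value 80 ≥ cost 69, so it is built.
Rancher 1: others sum to 58; max(0, 69 - 58) = 11.
Rancher 2: others sum to 69; max(0, 69 - 69) = 0.
Rancher 3: others sum to 51; max(0, 69 - 51) = 18.
Rancher 4: others sum to 64; max(0, 69 - 64) = 5.
Rancher 5: others sum to 78; max(0, 69 - 78) = 0.
Total collected = 11 + 0 + 18 + 5 + 0 = 34.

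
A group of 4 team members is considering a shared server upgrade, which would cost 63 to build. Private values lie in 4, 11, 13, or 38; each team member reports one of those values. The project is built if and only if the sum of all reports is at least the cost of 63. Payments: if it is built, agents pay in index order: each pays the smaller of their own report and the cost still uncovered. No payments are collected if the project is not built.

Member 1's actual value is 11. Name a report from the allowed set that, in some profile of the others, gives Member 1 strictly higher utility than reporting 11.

Suppose Member 2 reports 4, Member 3 reports 38 and Member 4 reports 38.
Report 11: project built, pays 11, utility 11 - 11 = 0.
Report 4: project built, pays 4, utility 11 - 4 = 7.
So reporting 4 beats truth here (7 > 0).

4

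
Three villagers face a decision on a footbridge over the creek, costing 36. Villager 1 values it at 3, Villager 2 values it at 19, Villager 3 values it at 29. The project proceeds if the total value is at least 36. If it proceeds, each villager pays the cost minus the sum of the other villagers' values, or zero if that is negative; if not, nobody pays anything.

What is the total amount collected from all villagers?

18

Total value 51 ≥ cost 36, so it is built.
Villager 1: others sum to 48; max(0, 36 - 48) = 0.
Villager 2: others sum to 32; max(0, 36 - 32) = 4.
Villager 3: others sum to 22; max(0, 36 - 22) = 14.
Total collected = 0 + 4 + 14 = 18.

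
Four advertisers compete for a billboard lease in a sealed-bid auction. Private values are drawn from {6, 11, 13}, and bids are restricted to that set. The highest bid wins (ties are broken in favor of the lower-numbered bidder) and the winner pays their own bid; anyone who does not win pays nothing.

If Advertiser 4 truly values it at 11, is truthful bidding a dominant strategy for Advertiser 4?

Check each profile of the others' bids and compare truth against every alternative bid.
Others bid (6, 6, 6): truth gives 0, best alternative gives 0.
Others bid (6, 6, 11): truth gives 0, best alternative gives 0.
Others bid (6, 6, 13): truth gives 0, best alternative gives 0.
Others bid (6, 11, 6): truth gives 0, best alternative gives 0.
Others bid (6, 11, 11): truth gives 0, best alternative gives 0.
Others bid (6, 11, 13): truth gives 0, best alternative gives 0.
(Remaining 21 profiles checked similarly; truth is weakly best in each.)
In every case the truthful bid is at least as good as any alternative, so it is a dominant strategy.

Yes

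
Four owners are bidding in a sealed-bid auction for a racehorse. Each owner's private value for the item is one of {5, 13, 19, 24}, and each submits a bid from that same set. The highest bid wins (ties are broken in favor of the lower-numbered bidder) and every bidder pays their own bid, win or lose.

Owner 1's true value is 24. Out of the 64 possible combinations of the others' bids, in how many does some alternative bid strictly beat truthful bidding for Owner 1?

27

Others bid (5, 5, 5): truth gives 0; bid 5 gives 19 > 0. Violating.
Others bid (5, 5, 13): truth gives 0; bid 13 gives 11 > 0. Violating.
Others bid (5, 5, 19): truth gives 0; bid 19 gives 5 > 0. Violating.
Others bid (5, 13, 5): truth gives 0; bid 13 gives 11 > 0. Violating.
Others bid (5, 5, 24): truth gives 0; no alternative beats it.
Others bid (5, 13, 24): truth gives 0; no alternative beats it.
(Checking all 64 profiles: 27 have a profitable deviation, 37 do not.)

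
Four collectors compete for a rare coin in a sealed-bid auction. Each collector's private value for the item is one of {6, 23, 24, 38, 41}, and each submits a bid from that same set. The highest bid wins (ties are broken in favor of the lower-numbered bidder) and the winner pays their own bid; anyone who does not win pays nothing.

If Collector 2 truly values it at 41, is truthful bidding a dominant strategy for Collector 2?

Consider the case where Collector 1 bids 6, Collector 3 bids 6 and Collector 4 bids 6.
Truthful bid 41: wins, pays 41, utility 41 - 41 = 0.
Bid 23 instead: wins, pays 23, utility 41 - 23 = 18.
Since 18 > 0, bidding 23 is strictly better here, so truthful bidding is not dominant.

No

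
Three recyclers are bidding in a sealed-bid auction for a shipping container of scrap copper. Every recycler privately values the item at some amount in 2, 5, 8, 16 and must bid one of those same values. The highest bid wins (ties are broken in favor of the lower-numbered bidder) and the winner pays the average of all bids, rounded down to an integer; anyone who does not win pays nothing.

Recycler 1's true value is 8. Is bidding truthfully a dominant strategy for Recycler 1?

No

Consider the case where Recycler 2 bids 2 and Recycler 3 bids 2.
Truthful bid 8: wins, pays 4, utility 8 - 4 = 4.
Bid 2 instead: wins, pays 2, utility 8 - 2 = 6.
Since 6 > 4, bidding 2 is strictly better here, so truthful bidding is not dominant.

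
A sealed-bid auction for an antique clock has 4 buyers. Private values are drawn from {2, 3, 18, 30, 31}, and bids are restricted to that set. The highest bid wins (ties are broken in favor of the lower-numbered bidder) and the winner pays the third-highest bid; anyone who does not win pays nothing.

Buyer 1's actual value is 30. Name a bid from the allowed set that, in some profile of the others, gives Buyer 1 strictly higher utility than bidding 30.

Suppose Buyer 2 bids 2, Buyer 3 bids 2 and Buyer 4 bids 31.
Bid 30: loses, pays 0, utility 0.
Bid 31: wins, pays 2, utility 30 - 2 = 28.
So bidding 31 beats truth here (28 > 0).

31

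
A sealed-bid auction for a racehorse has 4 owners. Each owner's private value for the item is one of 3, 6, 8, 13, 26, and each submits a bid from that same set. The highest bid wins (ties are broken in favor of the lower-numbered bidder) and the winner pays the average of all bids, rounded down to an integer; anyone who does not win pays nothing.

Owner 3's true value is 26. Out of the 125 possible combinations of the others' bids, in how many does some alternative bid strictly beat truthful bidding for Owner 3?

36

Others bid (3, 3, 3): truth gives 18; bid 6 gives 23 > 18. Violating.
Others bid (3, 3, 6): truth gives 17; bid 6 gives 22 > 17. Violating.
Others bid (3, 3, 8): truth gives 16; bid 8 gives 21 > 16. Violating.
Others bid (3, 3, 13): truth gives 15; bid 13 gives 18 > 15. Violating.
Others bid (3, 3, 26): truth gives 12; no alternative beats it.
Others bid (3, 6, 26): truth gives 11; no alternative beats it.
(Checking all 125 profiles: 36 have a profitable deviation, 89 do not.)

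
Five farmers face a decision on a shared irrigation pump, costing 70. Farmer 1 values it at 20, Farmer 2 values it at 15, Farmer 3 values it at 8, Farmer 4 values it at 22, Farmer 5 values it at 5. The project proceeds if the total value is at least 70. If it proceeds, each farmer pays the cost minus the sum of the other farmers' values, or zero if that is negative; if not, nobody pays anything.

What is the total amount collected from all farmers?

Total value 70 ≥ cost 70, so it is built.
Farmer 1: others sum to 50; max(0, 70 - 50) = 20.
Farmer 2: others sum to 55; max(0, 70 - 55) = 15.
Farmer 3: others sum to 62; max(0, 70 - 62) = 8.
Farmer 4: others sum to 48; max(0, 70 - 48) = 22.
Farmer 5: others sum to 65; max(0, 70 - 65) = 5.
Total collected = 20 + 15 + 8 + 22 + 5 = 70.

70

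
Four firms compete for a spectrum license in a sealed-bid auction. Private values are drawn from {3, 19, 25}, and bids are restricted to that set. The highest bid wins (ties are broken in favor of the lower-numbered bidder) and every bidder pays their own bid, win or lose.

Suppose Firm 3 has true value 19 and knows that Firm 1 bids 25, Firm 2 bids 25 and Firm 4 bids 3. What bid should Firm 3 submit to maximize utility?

Bid 3: loses but pays 3, utility -3.
Bid 19: loses but pays 19, utility -19.
Bid 25: loses but pays 25, utility -25.
The best choice is 3 with utility -3.

3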